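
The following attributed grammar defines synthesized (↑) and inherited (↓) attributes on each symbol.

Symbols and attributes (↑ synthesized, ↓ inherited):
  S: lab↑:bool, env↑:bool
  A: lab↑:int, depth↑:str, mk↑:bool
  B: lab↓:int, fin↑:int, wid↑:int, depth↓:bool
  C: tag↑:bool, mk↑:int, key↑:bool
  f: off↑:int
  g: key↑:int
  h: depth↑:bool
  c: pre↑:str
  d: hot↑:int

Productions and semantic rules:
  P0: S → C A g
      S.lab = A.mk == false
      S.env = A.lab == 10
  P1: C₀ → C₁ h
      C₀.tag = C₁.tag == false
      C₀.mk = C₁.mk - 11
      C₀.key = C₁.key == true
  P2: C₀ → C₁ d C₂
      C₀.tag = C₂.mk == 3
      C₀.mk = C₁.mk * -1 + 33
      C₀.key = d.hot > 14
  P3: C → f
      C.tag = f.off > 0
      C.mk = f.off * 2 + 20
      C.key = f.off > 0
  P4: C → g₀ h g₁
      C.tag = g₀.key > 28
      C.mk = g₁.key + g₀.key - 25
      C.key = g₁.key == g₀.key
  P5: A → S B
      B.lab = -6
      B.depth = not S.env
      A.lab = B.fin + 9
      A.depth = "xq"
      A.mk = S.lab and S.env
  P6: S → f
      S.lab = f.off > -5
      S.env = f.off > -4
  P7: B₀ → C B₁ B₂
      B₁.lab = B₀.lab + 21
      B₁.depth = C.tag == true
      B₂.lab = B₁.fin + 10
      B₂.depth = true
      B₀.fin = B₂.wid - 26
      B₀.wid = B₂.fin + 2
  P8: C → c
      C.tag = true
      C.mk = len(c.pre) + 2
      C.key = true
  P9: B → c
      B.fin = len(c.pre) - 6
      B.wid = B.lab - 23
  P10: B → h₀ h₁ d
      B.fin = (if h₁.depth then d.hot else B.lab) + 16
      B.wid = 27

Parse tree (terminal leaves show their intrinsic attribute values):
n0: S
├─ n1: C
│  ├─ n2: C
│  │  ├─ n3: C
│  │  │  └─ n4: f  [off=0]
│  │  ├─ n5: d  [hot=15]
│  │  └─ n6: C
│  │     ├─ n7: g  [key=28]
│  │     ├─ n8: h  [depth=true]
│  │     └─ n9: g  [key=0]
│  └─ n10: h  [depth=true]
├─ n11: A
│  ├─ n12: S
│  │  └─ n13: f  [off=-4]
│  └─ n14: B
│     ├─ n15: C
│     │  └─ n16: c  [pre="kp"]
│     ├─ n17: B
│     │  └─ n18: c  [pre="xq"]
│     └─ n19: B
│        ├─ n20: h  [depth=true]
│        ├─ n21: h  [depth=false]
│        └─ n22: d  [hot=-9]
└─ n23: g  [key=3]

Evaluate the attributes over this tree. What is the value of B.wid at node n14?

24

1. n4.off = 0  [terminal]
2. n3.tag = false  [f.off > 0]
3. n3.mk = 20  [f.off * 2 + 20]
4. n3.key = false  [f.off > 0]
5. n5.hot = 15  [terminal]
6. n7.key = 28  [terminal]
7. n8.depth = true  [terminal]
8. n9.key = 0  [terminal]
9. n6.tag = false  [g₀.key > 28]
10. n6.mk = 3  [g₁.key + g₀.key - 25]
11. n6.key = false  [g₁.key == g₀.key]
12. n2.tag = true  [C₂.mk == 3]
13. n2.mk = 13  [C₁.mk * -1 + 33]
14. n2.key = true  [d.hot > 14]
15. n10.depth = true  [terminal]
16. n1.tag = false  [C₁.tag == false]
17. n1.mk = 2  [C₁.mk - 11]
18. n1.key = true  [C₁.key == true]
19. n13.off = -4  [terminal]
20. n12.lab = true  [f.off > -5]
21. n12.env = false  [f.off > -4]
22. n14.lab = -6  [-6]
23. n14.depth = true  [not S.env]
24. n16.pre = "kp"  [terminal]
25. n15.tag = true  [true]
26. n15.mk = 4  [len(c.pre) + 2]
27. n15.key = true  [true]
28. n17.lab = 15  [B₀.lab + 21]
29. n17.depth = true  [C.tag == true]
30. n18.pre = "xq"  [terminal]
31. n17.fin = -4  [len(c.pre) - 6]
32. n17.wid = -8  [B.lab - 23]
33. n19.lab = 6  [B₁.fin + 10]
34. n19.depth = true  [true]
35. n20.depth = true  [terminal]
36. n21.depth = false  [terminal]
37. n22.hot = -9  [terminal]
38. n19.fin = 22  [(if h₁.depth then d.hot else B.lab) + 16]
39. n19.wid = 27  [27]
40. n14.fin = 1  [B₂.wid - 26]
41. n14.wid = 24  [B₂.fin + 2]
42. n11.lab = 10  [B.fin + 9]
43. n11.depth = "xq"  ["xq"]
44. n11.mk = false  [S.lab and S.env]
45. n23.key = 3  [terminal]
46. n0.lab = true  [A.mk == false]
47. n0.env = true  [A.lab == 10]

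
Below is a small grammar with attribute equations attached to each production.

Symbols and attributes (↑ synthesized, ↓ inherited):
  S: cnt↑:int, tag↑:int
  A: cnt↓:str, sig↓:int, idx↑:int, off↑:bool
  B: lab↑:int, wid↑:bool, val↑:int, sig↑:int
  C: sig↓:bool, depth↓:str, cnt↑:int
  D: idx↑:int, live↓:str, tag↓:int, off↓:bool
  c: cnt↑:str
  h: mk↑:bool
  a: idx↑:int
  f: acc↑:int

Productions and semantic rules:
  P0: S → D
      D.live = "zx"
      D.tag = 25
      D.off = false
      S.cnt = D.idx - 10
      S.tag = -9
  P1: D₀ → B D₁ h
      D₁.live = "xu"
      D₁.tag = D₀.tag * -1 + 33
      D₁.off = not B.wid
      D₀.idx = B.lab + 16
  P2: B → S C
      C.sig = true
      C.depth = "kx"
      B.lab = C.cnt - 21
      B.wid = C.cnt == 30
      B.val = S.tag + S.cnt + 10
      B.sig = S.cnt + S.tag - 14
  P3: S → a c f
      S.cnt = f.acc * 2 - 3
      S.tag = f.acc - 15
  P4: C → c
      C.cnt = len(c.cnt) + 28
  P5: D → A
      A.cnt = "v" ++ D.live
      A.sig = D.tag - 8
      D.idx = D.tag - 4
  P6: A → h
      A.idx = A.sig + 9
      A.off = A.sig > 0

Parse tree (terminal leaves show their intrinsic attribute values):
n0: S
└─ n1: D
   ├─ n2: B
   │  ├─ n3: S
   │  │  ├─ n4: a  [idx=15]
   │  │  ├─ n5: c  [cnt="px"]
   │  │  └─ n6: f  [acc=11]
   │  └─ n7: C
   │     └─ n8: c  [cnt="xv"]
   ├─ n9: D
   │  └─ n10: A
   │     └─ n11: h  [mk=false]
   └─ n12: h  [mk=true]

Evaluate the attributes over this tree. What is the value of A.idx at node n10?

1. n1.live = "zx"  ["zx"]
2. n1.tag = 25  [25]
3. n1.off = false  [false]
4. n4.idx = 15  [terminal]
5. n5.cnt = "px"  [terminal]
6. n6.acc = 11  [terminal]
7. n3.cnt = 19  [f.acc * 2 - 3]
8. n3.tag = -4  [f.acc - 15]
9. n7.sig = true  [true]
10. n7.depth = "kx"  ["kx"]
11. n8.cnt = "xv"  [terminal]
12. n7.cnt = 30  [len(c.cnt) + 28]
13. n2.lab = 9  [C.cnt - 21]
14. n2.wid = true  [C.cnt == 30]
15. n2.val = 25  [S.tag + S.cnt + 10]
16. n2.sig = 1  [S.cnt + S.tag - 14]
17. n9.live = "xu"  ["xu"]
18. n9.tag = 8  [D₀.tag * -1 + 33]
19. n9.off = false  [not B.wid]
20. n10.cnt = "vxu"  ["v" ++ D.live]
21. n10.sig = 0  [D.tag - 8]
22. n11.mk = false  [terminal]
23. n10.idx = 9  [A.sig + 9]
24. n10.off = false  [A.sig > 0]
25. n9.idx = 4  [D.tag - 4]
26. n12.mk = true  [terminal]
27. n1.idx = 25  [B.lab + 16]
28. n0.cnt = 15  [D.idx - 10]
29. n0.tag = -9  [-9]

9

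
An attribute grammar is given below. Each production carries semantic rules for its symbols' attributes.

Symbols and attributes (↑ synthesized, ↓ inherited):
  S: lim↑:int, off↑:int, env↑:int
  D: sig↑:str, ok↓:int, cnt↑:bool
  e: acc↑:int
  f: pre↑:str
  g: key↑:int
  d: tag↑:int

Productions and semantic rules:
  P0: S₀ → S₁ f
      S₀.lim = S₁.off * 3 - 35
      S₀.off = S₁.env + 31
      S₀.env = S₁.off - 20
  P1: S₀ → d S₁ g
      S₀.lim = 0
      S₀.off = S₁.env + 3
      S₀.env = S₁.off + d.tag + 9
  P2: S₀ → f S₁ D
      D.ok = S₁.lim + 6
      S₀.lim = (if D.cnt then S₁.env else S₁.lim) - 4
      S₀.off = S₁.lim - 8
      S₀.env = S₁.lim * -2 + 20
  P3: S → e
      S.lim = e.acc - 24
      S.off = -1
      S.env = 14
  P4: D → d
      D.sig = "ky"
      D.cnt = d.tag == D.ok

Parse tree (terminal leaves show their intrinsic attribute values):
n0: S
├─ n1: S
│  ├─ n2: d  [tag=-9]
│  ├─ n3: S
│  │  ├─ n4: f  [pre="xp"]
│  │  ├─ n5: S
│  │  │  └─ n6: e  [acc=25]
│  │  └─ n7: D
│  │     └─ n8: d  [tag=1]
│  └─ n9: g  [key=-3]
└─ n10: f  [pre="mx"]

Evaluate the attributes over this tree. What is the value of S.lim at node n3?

1. n2.tag = -9  [terminal]
2. n4.pre = "xp"  [terminal]
3. n6.acc = 25  [terminal]
4. n5.lim = 1  [e.acc - 24]
5. n5.off = -1  [-1]
6. n5.env = 14  [14]
7. n7.ok = 7  [S₁.lim + 6]
8. n8.tag = 1  [terminal]
9. n7.sig = "ky"  ["ky"]
10. n7.cnt = false  [d.tag == D.ok]
11. n3.lim = -3  [(if D.cnt then S₁.env else S₁.lim) - 4]
12. n3.off = -7  [S₁.lim - 8]
13. n3.env = 18  [S₁.lim * -2 + 20]
14. n9.key = -3  [terminal]
15. n1.lim = 0  [0]
16. n1.off = 21  [S₁.env + 3]
17. n1.env = -7  [S₁.off + d.tag + 9]
18. n10.pre = "mx"  [terminal]
19. n0.lim = 28  [S₁.off * 3 - 35]
20. n0.off = 24  [S₁.env + 31]
21. n0.env = 1  [S₁.off - 20]

-3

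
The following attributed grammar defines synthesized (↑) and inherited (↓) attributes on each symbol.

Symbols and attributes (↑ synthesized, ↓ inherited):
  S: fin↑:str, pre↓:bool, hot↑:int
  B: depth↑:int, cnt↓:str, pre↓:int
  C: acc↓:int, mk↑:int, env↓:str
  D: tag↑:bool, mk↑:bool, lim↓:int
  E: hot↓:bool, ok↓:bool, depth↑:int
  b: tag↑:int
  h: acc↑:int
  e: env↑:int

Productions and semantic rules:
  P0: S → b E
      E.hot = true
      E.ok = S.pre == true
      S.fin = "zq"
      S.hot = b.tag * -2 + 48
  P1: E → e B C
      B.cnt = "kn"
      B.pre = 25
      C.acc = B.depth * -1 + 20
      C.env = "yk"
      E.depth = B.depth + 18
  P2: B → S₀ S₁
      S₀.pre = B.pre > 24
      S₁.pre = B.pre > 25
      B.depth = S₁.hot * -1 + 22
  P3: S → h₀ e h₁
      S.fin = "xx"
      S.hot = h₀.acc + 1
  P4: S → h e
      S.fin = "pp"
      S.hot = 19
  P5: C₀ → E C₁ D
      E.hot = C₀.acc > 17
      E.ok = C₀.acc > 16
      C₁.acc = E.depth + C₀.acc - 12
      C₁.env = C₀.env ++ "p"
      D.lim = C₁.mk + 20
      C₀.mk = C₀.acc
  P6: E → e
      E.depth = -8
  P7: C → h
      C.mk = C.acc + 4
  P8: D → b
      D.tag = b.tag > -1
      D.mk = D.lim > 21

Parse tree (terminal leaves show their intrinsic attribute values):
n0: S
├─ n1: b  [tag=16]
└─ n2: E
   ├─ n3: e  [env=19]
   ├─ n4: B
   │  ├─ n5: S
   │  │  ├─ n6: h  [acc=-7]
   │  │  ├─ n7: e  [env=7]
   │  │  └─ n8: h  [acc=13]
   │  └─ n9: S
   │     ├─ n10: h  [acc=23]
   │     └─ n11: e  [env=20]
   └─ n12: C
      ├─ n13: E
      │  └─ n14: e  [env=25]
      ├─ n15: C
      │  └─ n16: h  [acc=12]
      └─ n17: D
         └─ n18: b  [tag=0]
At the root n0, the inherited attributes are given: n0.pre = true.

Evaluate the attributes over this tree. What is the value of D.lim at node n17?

1. n0.pre = true  [given at root]
2. n1.tag = 16  [terminal]
3. n2.hot = true  [true]
4. n2.ok = true  [S.pre == true]
5. n3.env = 19  [terminal]
6. n4.cnt = "kn"  ["kn"]
7. n4.pre = 25  [25]
8. n5.pre = true  [B.pre > 24]
9. n6.acc = -7  [terminal]
10. n7.env = 7  [terminal]
11. n8.acc = 13  [terminal]
12. n5.fin = "xx"  ["xx"]
13. n5.hot = -6  [h₀.acc + 1]
14. n9.pre = false  [B.pre > 25]
15. n10.acc = 23  [terminal]
16. n11.env = 20  [terminal]
17. n9.fin = "pp"  ["pp"]
18. n9.hot = 19  [19]
19. n4.depth = 3  [S₁.hot * -1 + 22]
20. n12.acc = 17  [B.depth * -1 + 20]
21. n12.env = "yk"  ["yk"]
22. n13.hot = false  [C₀.acc > 17]
23. n13.ok = true  [C₀.acc > 16]
24. n14.env = 25  [terminal]
25. n13.depth = -8  [-8]
26. n15.acc = -3  [E.depth + C₀.acc - 12]
27. n15.env = "ykp"  [C₀.env ++ "p"]
28. n16.acc = 12  [terminal]
29. n15.mk = 1  [C.acc + 4]
30. n17.lim = 21  [C₁.mk + 20]
31. n18.tag = 0  [terminal]
32. n17.tag = true  [b.tag > -1]
33. n17.mk = false  [D.lim > 21]
34. n12.mk = 17  [C₀.acc]
35. n2.depth = 21  [B.depth + 18]
36. n0.fin = "zq"  ["zq"]
37. n0.hot = 16  [b.tag * -2 + 48]

21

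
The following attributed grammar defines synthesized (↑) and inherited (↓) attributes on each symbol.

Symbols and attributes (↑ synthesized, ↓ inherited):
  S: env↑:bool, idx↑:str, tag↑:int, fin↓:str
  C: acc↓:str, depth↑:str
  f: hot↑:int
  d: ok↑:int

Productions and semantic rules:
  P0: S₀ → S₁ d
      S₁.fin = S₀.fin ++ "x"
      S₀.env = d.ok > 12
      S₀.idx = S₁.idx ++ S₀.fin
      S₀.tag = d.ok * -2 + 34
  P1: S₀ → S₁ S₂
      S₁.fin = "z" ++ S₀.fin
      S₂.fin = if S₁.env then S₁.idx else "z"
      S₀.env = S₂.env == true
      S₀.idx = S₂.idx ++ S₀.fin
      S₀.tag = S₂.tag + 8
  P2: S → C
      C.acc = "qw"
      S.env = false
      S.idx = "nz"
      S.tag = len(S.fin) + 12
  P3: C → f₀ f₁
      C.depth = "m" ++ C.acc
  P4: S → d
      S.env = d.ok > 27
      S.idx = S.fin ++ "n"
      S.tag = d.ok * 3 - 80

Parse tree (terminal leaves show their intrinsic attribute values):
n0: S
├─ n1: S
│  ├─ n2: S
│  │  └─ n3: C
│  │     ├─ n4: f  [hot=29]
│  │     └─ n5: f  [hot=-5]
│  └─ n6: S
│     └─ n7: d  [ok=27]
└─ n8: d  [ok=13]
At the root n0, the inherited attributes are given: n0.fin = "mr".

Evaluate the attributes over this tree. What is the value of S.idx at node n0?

1. n0.fin = "mr"  [given at root]
2. n1.fin = "mrx"  [S₀.fin ++ "x"]
3. n2.fin = "zmrx"  ["z" ++ S₀.fin]
4. n3.acc = "qw"  ["qw"]
5. n4.hot = 29  [terminal]
6. n5.hot = -5  [terminal]
7. n3.depth = "mqw"  ["m" ++ C.acc]
8. n2.env = false  [false]
9. n2.idx = "nz"  ["nz"]
10. n2.tag = 16  [len(S.fin) + 12]
11. n6.fin = "z"  [if S₁.env then S₁.idx else "z"]
12. n7.ok = 27  [terminal]
13. n6.env = false  [d.ok > 27]
14. n6.idx = "zn"  [S.fin ++ "n"]
15. n6.tag = 1  [d.ok * 3 - 80]
16. n1.env = false  [S₂.env == true]
17. n1.idx = "znmrx"  [S₂.idx ++ S₀.fin]
18. n1.tag = 9  [S₂.tag + 8]
19. n8.ok = 13  [terminal]
20. n0.env = true  [d.ok > 12]
21. n0.idx = "znmrxmr"  [S₁.idx ++ S₀.fin]
22. n0.tag = 8  [d.ok * -2 + 34]

"znmrxmr"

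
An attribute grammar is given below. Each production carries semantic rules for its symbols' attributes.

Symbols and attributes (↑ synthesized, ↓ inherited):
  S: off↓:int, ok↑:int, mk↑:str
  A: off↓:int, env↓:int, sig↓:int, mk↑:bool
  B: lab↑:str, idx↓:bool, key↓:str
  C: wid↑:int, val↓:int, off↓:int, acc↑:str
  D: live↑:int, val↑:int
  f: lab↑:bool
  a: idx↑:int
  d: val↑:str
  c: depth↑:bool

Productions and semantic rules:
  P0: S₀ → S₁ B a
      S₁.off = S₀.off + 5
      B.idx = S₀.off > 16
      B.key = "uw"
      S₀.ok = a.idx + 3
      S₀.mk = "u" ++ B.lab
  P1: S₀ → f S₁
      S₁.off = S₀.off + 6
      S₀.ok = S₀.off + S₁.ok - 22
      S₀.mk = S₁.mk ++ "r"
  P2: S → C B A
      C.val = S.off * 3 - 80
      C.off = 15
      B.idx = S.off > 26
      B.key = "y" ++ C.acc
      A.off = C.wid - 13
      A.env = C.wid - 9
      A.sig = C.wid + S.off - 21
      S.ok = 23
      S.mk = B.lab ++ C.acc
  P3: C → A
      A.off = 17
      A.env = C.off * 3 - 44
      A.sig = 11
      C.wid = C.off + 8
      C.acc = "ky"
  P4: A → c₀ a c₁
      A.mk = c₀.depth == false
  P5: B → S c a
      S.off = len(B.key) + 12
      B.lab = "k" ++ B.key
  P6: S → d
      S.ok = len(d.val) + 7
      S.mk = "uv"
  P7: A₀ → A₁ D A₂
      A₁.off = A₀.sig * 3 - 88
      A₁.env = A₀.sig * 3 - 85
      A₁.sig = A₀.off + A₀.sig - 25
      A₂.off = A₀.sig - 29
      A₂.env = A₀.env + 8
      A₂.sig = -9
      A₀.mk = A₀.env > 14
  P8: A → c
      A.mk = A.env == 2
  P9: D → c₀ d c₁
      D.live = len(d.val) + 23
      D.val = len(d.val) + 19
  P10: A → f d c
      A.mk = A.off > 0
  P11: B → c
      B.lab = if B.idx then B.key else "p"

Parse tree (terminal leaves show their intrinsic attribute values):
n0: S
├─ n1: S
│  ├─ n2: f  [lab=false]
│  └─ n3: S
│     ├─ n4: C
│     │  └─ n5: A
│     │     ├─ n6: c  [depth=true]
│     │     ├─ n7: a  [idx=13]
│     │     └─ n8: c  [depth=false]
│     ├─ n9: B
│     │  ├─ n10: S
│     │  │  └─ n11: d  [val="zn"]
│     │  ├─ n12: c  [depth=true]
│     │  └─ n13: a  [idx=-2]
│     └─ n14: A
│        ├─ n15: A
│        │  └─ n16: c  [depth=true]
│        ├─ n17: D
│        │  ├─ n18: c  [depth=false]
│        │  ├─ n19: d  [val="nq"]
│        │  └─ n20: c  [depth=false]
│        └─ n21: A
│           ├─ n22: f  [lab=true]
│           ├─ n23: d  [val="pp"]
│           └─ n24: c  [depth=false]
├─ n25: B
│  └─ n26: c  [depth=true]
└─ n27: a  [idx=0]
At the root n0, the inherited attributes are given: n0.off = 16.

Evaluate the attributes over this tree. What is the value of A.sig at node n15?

14

1. n0.off = 16  [given at root]
2. n1.off = 21  [S₀.off + 5]
3. n2.lab = false  [terminal]
4. n3.off = 27  [S₀.off + 6]
5. n4.val = 1  [S.off * 3 - 80]
6. n4.off = 15  [15]
7. n5.off = 17  [17]
8. n5.env = 1  [C.off * 3 - 44]
9. n5.sig = 11  [11]
10. n6.depth = true  [terminal]
11. n7.idx = 13  [terminal]
12. n8.depth = false  [terminal]
13. n5.mk = false  [c₀.depth == false]
14. n4.wid = 23  [C.off + 8]
15. n4.acc = "ky"  ["ky"]
16. n9.idx = true  [S.off > 26]
17. n9.key = "yky"  ["y" ++ C.acc]
18. n10.off = 15  [len(B.key) + 12]
19. n11.val = "zn"  [terminal]
20. n10.ok = 9  [len(d.val) + 7]
21. n10.mk = "uv"  ["uv"]
22. n12.depth = true  [terminal]
23. n13.idx = -2  [terminal]
24. n9.lab = "kyky"  ["k" ++ B.key]
25. n14.off = 10  [C.wid - 13]
26. n14.env = 14  [C.wid - 9]
27. n14.sig = 29  [C.wid + S.off - 21]
28. n15.off = -1  [A₀.sig * 3 - 88]
29. n15.env = 2  [A₀.sig * 3 - 85]
30. n15.sig = 14  [A₀.off + A₀.sig - 25]
31. n16.depth = true  [terminal]
32. n15.mk = true  [A.env == 2]
33. n18.depth = false  [terminal]
34. n19.val = "nq"  [terminal]
35. n20.depth = false  [terminal]
36. n17.live = 25  [len(d.val) + 23]
37. n17.val = 21  [len(d.val) + 19]
38. n21.off = 0  [A₀.sig - 29]
39. n21.env = 22  [A₀.env + 8]
40. n21.sig = -9  [-9]
41. n22.lab = true  [terminal]
42. n23.val = "pp"  [terminal]
43. n24.depth = false  [terminal]
44. n21.mk = false  [A.off > 0]
45. n14.mk = false  [A₀.env > 14]
46. n3.ok = 23  [23]
47. n3.mk = "kykyky"  [B.lab ++ C.acc]
48. n1.ok = 22  [S₀.off + S₁.ok - 22]
49. n1.mk = "kykykyr"  [S₁.mk ++ "r"]
50. n25.idx = false  [S₀.off > 16]
51. n25.key = "uw"  ["uw"]
52. n26.depth = true  [terminal]
53. n25.lab = "p"  [if B.idx then B.key else "p"]
54. n27.idx = 0  [terminal]
55. n0.ok = 3  [a.idx + 3]
56. n0.mk = "up"  ["u" ++ B.lab]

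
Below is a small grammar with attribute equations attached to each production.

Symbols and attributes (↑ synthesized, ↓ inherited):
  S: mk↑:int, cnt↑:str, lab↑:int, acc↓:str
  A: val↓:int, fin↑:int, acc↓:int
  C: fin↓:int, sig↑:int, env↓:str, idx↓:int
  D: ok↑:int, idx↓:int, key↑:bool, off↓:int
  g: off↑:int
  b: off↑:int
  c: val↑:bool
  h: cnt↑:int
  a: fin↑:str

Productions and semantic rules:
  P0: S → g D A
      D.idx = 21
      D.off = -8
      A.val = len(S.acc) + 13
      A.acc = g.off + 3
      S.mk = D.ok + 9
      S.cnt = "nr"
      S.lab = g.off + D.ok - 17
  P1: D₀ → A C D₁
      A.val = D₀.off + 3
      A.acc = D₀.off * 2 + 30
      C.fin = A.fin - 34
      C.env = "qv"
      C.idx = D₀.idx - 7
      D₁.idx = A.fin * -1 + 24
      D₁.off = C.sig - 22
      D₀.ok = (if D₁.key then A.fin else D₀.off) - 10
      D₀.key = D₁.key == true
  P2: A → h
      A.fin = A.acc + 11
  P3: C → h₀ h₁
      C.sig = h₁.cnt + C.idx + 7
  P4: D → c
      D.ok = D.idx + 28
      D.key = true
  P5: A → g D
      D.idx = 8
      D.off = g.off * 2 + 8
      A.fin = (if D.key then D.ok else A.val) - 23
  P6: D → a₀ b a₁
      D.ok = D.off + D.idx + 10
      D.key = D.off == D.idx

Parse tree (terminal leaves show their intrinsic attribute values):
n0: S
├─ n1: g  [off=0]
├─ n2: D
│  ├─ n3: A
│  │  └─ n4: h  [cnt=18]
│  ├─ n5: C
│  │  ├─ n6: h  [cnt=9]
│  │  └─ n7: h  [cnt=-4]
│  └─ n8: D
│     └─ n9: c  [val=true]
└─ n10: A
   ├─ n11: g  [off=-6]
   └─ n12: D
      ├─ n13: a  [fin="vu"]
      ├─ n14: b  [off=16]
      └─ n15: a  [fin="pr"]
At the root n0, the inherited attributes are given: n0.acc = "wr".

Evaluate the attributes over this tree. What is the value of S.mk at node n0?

1. n0.acc = "wr"  [given at root]
2. n1.off = 0  [terminal]
3. n2.idx = 21  [21]
4. n2.off = -8  [-8]
5. n3.val = -5  [D₀.off + 3]
6. n3.acc = 14  [D₀.off * 2 + 30]
7. n4.cnt = 18  [terminal]
8. n3.fin = 25  [A.acc + 11]
9. n5.fin = -9  [A.fin - 34]
10. n5.env = "qv"  ["qv"]
11. n5.idx = 14  [D₀.idx - 7]
12. n6.cnt = 9  [terminal]
13. n7.cnt = -4  [terminal]
14. n5.sig = 17  [h₁.cnt + C.idx + 7]
15. n8.idx = -1  [A.fin * -1 + 24]
16. n8.off = -5  [C.sig - 22]
17. n9.val = true  [terminal]
18. n8.ok = 27  [D.idx + 28]
19. n8.key = true  [true]
20. n2.ok = 15  [(if D₁.key then A.fin else D₀.off) - 10]
21. n2.key = true  [D₁.key == true]
22. n10.val = 15  [len(S.acc) + 13]
23. n10.acc = 3  [g.off + 3]
24. n11.off = -6  [terminal]
25. n12.idx = 8  [8]
26. n12.off = -4  [g.off * 2 + 8]
27. n13.fin = "vu"  [terminal]
28. n14.off = 16  [terminal]
29. n15.fin = "pr"  [terminal]
30. n12.ok = 14  [D.off + D.idx + 10]
31. n12.key = false  [D.off == D.idx]
32. n10.fin = -8  [(if D.key then D.ok else A.val) - 23]
33. n0.mk = 24  [D.ok + 9]
34. n0.cnt = "nr"  ["nr"]
35. n0.lab = -2  [g.off + D.ok - 17]

24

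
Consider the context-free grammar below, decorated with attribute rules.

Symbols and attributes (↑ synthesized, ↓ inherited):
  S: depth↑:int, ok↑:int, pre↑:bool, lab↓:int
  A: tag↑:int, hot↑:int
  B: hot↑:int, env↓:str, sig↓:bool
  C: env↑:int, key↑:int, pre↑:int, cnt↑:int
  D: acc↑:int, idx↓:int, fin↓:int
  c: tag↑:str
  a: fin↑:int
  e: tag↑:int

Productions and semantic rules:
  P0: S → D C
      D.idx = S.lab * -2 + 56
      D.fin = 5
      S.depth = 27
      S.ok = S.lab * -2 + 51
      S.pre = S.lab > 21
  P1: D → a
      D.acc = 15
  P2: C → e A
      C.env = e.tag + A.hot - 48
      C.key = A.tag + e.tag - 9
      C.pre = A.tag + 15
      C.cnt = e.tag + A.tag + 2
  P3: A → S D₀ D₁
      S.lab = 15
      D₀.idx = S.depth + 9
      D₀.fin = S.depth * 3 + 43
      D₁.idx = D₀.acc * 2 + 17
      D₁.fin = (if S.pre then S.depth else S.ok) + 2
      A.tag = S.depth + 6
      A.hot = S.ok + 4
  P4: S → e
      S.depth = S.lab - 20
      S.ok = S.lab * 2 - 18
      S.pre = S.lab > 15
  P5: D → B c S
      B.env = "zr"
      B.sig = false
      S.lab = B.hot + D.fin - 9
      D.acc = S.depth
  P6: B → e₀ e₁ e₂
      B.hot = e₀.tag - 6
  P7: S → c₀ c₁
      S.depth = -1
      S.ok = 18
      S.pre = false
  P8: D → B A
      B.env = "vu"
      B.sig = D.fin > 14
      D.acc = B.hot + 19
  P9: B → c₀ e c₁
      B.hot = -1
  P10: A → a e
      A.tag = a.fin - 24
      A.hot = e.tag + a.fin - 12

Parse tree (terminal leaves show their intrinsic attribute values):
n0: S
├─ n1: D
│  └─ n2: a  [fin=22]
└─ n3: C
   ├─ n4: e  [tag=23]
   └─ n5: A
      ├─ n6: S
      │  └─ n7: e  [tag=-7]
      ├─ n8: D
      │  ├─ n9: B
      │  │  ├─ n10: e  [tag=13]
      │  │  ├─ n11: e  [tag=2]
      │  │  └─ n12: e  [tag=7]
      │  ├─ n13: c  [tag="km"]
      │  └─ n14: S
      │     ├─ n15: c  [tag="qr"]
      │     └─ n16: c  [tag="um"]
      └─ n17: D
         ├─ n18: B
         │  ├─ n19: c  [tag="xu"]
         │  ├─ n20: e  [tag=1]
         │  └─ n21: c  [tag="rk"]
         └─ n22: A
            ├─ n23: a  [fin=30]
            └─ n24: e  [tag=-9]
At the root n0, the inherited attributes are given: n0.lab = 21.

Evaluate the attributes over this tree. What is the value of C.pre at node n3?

16

1. n0.lab = 21  [given at root]
2. n1.idx = 14  [S.lab * -2 + 56]
3. n1.fin = 5  [5]
4. n2.fin = 22  [terminal]
5. n1.acc = 15  [15]
6. n4.tag = 23  [terminal]
7. n6.lab = 15  [15]
8. n7.tag = -7  [terminal]
9. n6.depth = -5  [S.lab - 20]
10. n6.ok = 12  [S.lab * 2 - 18]
11. n6.pre = false  [S.lab > 15]
12. n8.idx = 4  [S.depth + 9]
13. n8.fin = 28  [S.depth * 3 + 43]
14. n9.env = "zr"  ["zr"]
15. n9.sig = false  [false]
16. n10.tag = 13  [terminal]
17. n11.tag = 2  [terminal]
18. n12.tag = 7  [terminal]
19. n9.hot = 7  [e₀.tag - 6]
20. n13.tag = "km"  [terminal]
21. n14.lab = 26  [B.hot + D.fin - 9]
22. n15.tag = "qr"  [terminal]
23. n16.tag = "um"  [terminal]
24. n14.depth = -1  [-1]
25. n14.ok = 18  [18]
26. n14.pre = false  [false]
27. n8.acc = -1  [S.depth]
28. n17.idx = 15  [D₀.acc * 2 + 17]
29. n17.fin = 14  [(if S.pre then S.depth else S.ok) + 2]
30. n18.env = "vu"  ["vu"]
31. n18.sig = false  [D.fin > 14]
32. n19.tag = "xu"  [terminal]
33. n20.tag = 1  [terminal]
34. n21.tag = "rk"  [terminal]
35. n18.hot = -1  [-1]
36. n23.fin = 30  [terminal]
37. n24.tag = -9  [terminal]
38. n22.tag = 6  [a.fin - 24]
39. n22.hot = 9  [e.tag + a.fin - 12]
40. n17.acc = 18  [B.hot + 19]
41. n5.tag = 1  [S.depth + 6]
42. n5.hot = 16  [S.ok + 4]
43. n3.env = -9  [e.tag + A.hot - 48]
44. n3.key = 15  [A.tag + e.tag - 9]
45. n3.pre = 16  [A.tag + 15]
46. n3.cnt = 26  [e.tag + A.tag + 2]
47. n0.depth = 27  [27]
48. n0.ok = 9  [S.lab * -2 + 51]
49. n0.pre = false  [S.lab > 21]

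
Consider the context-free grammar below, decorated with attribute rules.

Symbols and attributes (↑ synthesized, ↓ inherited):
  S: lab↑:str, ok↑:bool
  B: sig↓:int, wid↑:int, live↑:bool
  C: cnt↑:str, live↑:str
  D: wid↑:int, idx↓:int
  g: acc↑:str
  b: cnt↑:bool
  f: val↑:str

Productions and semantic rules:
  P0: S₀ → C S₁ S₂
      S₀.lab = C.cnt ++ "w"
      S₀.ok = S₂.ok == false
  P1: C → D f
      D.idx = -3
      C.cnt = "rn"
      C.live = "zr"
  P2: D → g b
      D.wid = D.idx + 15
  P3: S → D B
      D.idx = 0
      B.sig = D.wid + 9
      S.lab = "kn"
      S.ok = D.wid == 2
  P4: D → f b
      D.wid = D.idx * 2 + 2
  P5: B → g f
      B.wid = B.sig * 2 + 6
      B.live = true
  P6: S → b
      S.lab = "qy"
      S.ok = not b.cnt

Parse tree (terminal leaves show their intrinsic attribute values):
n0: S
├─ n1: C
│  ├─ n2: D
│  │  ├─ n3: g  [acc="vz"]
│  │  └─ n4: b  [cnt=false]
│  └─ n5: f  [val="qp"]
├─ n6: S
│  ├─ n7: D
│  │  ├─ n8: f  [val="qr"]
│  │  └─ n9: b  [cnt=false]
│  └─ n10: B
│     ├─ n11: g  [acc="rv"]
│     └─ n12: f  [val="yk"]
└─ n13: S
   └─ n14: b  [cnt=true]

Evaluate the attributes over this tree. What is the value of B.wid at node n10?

1. n2.idx = -3  [-3]
2. n3.acc = "vz"  [terminal]
3. n4.cnt = false  [terminal]
4. n2.wid = 12  [D.idx + 15]
5. n5.val = "qp"  [terminal]
6. n1.cnt = "rn"  ["rn"]
7. n1.live = "zr"  ["zr"]
8. n7.idx = 0  [0]
9. n8.val = "qr"  [terminal]
10. n9.cnt = false  [terminal]
11. n7.wid = 2  [D.idx * 2 + 2]
12. n10.sig = 11  [D.wid + 9]
13. n11.acc = "rv"  [terminal]
14. n12.val = "yk"  [terminal]
15. n10.wid = 28  [B.sig * 2 + 6]
16. n10.live = true  [true]
17. n6.lab = "kn"  ["kn"]
18. n6.ok = true  [D.wid == 2]
19. n14.cnt = true  [terminal]
20. n13.lab = "qy"  ["qy"]
21. n13.ok = false  [not b.cnt]
22. n0.lab = "rnw"  [C.cnt ++ "w"]
23. n0.ok = true  [S₂.ok == false]

28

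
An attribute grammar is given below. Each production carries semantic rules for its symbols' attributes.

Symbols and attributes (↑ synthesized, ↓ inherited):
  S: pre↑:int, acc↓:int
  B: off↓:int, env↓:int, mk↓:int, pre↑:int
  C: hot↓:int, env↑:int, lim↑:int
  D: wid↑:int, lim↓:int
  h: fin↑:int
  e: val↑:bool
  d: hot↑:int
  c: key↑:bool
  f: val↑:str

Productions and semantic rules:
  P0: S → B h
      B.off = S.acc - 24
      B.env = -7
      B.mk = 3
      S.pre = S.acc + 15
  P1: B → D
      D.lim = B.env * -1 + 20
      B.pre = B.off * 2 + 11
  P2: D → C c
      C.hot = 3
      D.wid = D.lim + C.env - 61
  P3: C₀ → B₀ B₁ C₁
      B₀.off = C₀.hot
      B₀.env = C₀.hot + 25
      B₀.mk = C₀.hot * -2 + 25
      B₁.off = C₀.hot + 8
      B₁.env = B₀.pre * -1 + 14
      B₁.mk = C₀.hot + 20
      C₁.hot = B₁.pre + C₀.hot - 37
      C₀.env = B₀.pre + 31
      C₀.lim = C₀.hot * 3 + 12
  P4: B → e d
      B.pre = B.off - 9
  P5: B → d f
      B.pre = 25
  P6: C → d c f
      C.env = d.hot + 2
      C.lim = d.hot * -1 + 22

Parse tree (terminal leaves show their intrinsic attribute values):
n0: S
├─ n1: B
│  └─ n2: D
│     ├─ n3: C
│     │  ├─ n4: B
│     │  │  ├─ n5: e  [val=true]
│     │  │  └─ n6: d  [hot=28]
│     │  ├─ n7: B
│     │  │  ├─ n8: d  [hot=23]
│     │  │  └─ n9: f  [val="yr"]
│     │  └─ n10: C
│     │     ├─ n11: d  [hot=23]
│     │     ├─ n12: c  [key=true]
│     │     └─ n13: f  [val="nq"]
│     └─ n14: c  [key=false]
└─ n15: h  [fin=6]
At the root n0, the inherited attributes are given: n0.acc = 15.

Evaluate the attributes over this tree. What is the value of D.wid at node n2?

1. n0.acc = 15  [given at root]
2. n1.off = -9  [S.acc - 24]
3. n1.env = -7  [-7]
4. n1.mk = 3  [3]
5. n2.lim = 27  [B.env * -1 + 20]
6. n3.hot = 3  [3]
7. n4.off = 3  [C₀.hot]
8. n4.env = 28  [C₀.hot + 25]
9. n4.mk = 19  [C₀.hot * -2 + 25]
10. n5.val = true  [terminal]
11. n6.hot = 28  [terminal]
12. n4.pre = -6  [B.off - 9]
13. n7.off = 11  [C₀.hot + 8]
14. n7.env = 20  [B₀.pre * -1 + 14]
15. n7.mk = 23  [C₀.hot + 20]
16. n8.hot = 23  [terminal]
17. n9.val = "yr"  [terminal]
18. n7.pre = 25  [25]
19. n10.hot = -9  [B₁.pre + C₀.hot - 37]
20. n11.hot = 23  [terminal]
21. n12.key = true  [terminal]
22. n13.val = "nq"  [terminal]
23. n10.env = 25  [d.hot + 2]
24. n10.lim = -1  [d.hot * -1 + 22]
25. n3.env = 25  [B₀.pre + 31]
26. n3.lim = 21  [C₀.hot * 3 + 12]
27. n14.key = false  [terminal]
28. n2.wid = -9  [D.lim + C.env - 61]
29. n1.pre = -7  [B.off * 2 + 11]
30. n15.fin = 6  [terminal]
31. n0.pre = 30  [S.acc + 15]

-9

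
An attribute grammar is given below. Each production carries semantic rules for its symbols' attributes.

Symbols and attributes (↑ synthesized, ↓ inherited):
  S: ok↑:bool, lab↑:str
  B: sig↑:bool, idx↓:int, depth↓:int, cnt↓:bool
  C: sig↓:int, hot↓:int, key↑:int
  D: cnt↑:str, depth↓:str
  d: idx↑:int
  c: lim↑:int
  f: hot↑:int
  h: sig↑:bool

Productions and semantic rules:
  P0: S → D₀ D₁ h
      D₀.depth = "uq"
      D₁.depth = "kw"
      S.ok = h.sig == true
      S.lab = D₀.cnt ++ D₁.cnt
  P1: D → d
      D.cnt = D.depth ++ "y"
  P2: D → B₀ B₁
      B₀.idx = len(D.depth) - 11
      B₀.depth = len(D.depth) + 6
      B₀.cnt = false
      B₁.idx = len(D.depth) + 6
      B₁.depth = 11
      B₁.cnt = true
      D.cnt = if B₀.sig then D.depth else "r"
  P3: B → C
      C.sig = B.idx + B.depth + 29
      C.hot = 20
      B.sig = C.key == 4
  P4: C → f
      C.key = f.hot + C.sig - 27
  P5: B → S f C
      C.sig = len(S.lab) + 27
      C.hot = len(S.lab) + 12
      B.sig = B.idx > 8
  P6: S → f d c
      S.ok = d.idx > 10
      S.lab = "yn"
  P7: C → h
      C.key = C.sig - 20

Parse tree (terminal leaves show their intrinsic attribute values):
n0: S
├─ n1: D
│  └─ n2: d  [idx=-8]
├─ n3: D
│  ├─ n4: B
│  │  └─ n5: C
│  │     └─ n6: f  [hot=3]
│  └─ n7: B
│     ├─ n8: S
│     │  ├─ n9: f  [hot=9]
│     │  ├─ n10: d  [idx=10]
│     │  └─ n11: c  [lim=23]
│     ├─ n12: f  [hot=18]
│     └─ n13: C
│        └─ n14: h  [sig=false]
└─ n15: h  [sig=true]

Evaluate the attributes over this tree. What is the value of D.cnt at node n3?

1. n1.depth = "uq"  ["uq"]
2. n2.idx = -8  [terminal]
3. n1.cnt = "uqy"  [D.depth ++ "y"]
4. n3.depth = "kw"  ["kw"]
5. n4.idx = -9  [len(D.depth) - 11]
6. n4.depth = 8  [len(D.depth) + 6]
7. n4.cnt = false  [false]
8. n5.sig = 28  [B.idx + B.depth + 29]
9. n5.hot = 20  [20]
10. n6.hot = 3  [terminal]
11. n5.key = 4  [f.hot + C.sig - 27]
12. n4.sig = true  [C.key == 4]
13. n7.idx = 8  [len(D.depth) + 6]
14. n7.depth = 11  [11]
15. n7.cnt = true  [true]
16. n9.hot = 9  [terminal]
17. n10.idx = 10  [terminal]
18. n11.lim = 23  [terminal]
19. n8.ok = false  [d.idx > 10]
20. n8.lab = "yn"  ["yn"]
21. n12.hot = 18  [terminal]
22. n13.sig = 29  [len(S.lab) + 27]
23. n13.hot = 14  [len(S.lab) + 12]
24. n14.sig = false  [terminal]
25. n13.key = 9  [C.sig - 20]
26. n7.sig = false  [B.idx > 8]
27. n3.cnt = "kw"  [if B₀.sig then D.depth else "r"]
28. n15.sig = true  [terminal]
29. n0.ok = true  [h.sig == true]
30. n0.lab = "uqykw"  [D₀.cnt ++ D₁.cnt]

"kw"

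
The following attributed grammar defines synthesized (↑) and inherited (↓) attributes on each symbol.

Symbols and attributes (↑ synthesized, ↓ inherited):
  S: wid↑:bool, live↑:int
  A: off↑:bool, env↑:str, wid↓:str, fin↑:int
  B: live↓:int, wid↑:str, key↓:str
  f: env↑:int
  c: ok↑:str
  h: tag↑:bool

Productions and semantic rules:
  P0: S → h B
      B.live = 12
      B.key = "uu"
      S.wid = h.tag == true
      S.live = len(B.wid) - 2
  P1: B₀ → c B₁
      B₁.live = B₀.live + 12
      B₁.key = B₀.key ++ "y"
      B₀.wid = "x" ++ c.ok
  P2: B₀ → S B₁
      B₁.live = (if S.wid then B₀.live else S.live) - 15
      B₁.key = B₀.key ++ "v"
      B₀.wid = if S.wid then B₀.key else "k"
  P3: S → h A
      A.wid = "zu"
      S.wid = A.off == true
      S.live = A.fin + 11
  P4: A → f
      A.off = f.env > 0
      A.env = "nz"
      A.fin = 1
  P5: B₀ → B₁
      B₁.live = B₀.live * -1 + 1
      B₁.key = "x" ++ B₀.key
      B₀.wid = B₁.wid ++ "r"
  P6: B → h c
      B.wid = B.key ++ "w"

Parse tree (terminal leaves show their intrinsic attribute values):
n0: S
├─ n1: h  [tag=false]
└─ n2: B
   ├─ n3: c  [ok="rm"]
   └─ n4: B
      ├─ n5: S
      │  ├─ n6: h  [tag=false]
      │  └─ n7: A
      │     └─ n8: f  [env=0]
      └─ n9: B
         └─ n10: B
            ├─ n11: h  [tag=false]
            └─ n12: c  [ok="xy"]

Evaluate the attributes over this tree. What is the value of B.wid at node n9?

1. n1.tag = false  [terminal]
2. n2.live = 12  [12]
3. n2.key = "uu"  ["uu"]
4. n3.ok = "rm"  [terminal]
5. n4.live = 24  [B₀.live + 12]
6. n4.key = "uuy"  [B₀.key ++ "y"]
7. n6.tag = false  [terminal]
8. n7.wid = "zu"  ["zu"]
9. n8.env = 0  [terminal]
10. n7.off = false  [f.env > 0]
11. n7.env = "nz"  ["nz"]
12. n7.fin = 1  [1]
13. n5.wid = false  [A.off == true]
14. n5.live = 12  [A.fin + 11]
15. n9.live = -3  [(if S.wid then B₀.live else S.live) - 15]
16. n9.key = "uuyv"  [B₀.key ++ "v"]
17. n10.live = 4  [B₀.live * -1 + 1]
18. n10.key = "xuuyv"  ["x" ++ B₀.key]
19. n11.tag = false  [terminal]
20. n12.ok = "xy"  [terminal]
21. n10.wid = "xuuyvw"  [B.key ++ "w"]
22. n9.wid = "xuuyvwr"  [B₁.wid ++ "r"]
23. n4.wid = "k"  [if S.wid then B₀.key else "k"]
24. n2.wid = "xrm"  ["x" ++ c.ok]
25. n0.wid = false  [h.tag == true]
26. n0.live = 1  [len(B.wid) - 2]

"xuuyvwr"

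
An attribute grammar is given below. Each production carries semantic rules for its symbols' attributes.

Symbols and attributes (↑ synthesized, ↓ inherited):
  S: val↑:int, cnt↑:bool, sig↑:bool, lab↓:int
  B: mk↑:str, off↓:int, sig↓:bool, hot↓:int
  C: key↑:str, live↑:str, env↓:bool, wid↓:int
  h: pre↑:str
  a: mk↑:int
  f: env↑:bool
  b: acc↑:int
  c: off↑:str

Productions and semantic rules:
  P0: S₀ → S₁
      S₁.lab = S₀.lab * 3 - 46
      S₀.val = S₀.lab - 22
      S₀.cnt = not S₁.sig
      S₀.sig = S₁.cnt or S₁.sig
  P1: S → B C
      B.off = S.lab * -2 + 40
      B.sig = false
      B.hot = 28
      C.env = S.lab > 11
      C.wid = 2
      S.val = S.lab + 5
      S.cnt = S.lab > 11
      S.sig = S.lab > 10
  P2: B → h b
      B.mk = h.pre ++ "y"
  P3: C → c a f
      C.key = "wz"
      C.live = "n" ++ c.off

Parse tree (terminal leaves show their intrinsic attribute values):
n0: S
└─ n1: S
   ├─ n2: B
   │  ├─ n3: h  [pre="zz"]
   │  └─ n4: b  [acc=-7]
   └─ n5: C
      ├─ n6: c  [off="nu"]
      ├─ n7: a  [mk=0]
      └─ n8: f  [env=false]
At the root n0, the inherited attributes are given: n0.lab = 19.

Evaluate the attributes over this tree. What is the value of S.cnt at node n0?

1. n0.lab = 19  [given at root]
2. n1.lab = 11  [S₀.lab * 3 - 46]
3. n2.off = 18  [S.lab * -2 + 40]
4. n2.sig = false  [false]
5. n2.hot = 28  [28]
6. n3.pre = "zz"  [terminal]
7. n4.acc = -7  [terminal]
8. n2.mk = "zzy"  [h.pre ++ "y"]
9. n5.env = false  [S.lab > 11]
10. n5.wid = 2  [2]
11. n6.off = "nu"  [terminal]
12. n7.mk = 0  [terminal]
13. n8.env = false  [terminal]
14. n5.key = "wz"  ["wz"]
15. n5.live = "nnu"  ["n" ++ c.off]
16. n1.val = 16  [S.lab + 5]
17. n1.cnt = false  [S.lab > 11]
18. n1.sig = true  [S.lab > 10]
19. n0.val = -3  [S₀.lab - 22]
20. n0.cnt = false  [not S₁.sig]
21. n0.sig = true  [S₁.cnt or S₁.sig]

false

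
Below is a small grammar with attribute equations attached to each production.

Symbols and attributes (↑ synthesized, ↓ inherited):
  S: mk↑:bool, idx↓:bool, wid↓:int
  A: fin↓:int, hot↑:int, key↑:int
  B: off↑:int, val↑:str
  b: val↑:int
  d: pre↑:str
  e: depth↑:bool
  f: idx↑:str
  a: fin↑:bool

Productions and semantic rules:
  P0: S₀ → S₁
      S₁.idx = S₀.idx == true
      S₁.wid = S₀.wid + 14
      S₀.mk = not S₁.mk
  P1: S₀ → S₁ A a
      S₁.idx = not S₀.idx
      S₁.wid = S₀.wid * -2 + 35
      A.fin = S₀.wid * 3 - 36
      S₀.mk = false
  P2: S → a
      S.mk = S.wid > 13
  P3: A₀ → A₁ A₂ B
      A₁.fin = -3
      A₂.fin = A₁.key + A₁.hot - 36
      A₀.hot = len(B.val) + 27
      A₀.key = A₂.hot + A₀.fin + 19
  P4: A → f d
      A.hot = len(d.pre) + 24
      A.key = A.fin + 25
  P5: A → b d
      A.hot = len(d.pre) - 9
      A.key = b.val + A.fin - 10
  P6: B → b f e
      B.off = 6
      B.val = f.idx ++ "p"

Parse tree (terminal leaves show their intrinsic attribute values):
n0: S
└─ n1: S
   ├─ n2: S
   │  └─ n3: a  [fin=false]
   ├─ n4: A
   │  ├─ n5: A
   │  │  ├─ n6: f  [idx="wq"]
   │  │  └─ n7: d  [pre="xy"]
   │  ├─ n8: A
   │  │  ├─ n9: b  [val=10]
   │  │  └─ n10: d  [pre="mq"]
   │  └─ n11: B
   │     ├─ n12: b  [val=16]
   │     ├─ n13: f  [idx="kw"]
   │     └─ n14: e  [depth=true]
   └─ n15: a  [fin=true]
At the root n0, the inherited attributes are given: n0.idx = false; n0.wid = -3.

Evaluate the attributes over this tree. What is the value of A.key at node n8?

1. n0.idx = false  [given at root]
2. n0.wid = -3  [given at root]
3. n1.idx = false  [S₀.idx == true]
4. n1.wid = 11  [S₀.wid + 14]
5. n2.idx = true  [not S₀.idx]
6. n2.wid = 13  [S₀.wid * -2 + 35]
7. n3.fin = false  [terminal]
8. n2.mk = false  [S.wid > 13]
9. n4.fin = -3  [S₀.wid * 3 - 36]
10. n5.fin = -3  [-3]
11. n6.idx = "wq"  [terminal]
12. n7.pre = "xy"  [terminal]
13. n5.hot = 26  [len(d.pre) + 24]
14. n5.key = 22  [A.fin + 25]
15. n8.fin = 12  [A₁.key + A₁.hot - 36]
16. n9.val = 10  [terminal]
17. n10.pre = "mq"  [terminal]
18. n8.hot = -7  [len(d.pre) - 9]
19. n8.key = 12  [b.val + A.fin - 10]
20. n12.val = 16  [terminal]
21. n13.idx = "kw"  [terminal]
22. n14.depth = true  [terminal]
23. n11.off = 6  [6]
24. n11.val = "kwp"  [f.idx ++ "p"]
25. n4.hot = 30  [len(B.val) + 27]
26. n4.key = 9  [A₂.hot + A₀.fin + 19]
27. n15.fin = true  [terminal]
28. n1.mk = false  [false]
29. n0.mk = true  [not S₁.mk]

12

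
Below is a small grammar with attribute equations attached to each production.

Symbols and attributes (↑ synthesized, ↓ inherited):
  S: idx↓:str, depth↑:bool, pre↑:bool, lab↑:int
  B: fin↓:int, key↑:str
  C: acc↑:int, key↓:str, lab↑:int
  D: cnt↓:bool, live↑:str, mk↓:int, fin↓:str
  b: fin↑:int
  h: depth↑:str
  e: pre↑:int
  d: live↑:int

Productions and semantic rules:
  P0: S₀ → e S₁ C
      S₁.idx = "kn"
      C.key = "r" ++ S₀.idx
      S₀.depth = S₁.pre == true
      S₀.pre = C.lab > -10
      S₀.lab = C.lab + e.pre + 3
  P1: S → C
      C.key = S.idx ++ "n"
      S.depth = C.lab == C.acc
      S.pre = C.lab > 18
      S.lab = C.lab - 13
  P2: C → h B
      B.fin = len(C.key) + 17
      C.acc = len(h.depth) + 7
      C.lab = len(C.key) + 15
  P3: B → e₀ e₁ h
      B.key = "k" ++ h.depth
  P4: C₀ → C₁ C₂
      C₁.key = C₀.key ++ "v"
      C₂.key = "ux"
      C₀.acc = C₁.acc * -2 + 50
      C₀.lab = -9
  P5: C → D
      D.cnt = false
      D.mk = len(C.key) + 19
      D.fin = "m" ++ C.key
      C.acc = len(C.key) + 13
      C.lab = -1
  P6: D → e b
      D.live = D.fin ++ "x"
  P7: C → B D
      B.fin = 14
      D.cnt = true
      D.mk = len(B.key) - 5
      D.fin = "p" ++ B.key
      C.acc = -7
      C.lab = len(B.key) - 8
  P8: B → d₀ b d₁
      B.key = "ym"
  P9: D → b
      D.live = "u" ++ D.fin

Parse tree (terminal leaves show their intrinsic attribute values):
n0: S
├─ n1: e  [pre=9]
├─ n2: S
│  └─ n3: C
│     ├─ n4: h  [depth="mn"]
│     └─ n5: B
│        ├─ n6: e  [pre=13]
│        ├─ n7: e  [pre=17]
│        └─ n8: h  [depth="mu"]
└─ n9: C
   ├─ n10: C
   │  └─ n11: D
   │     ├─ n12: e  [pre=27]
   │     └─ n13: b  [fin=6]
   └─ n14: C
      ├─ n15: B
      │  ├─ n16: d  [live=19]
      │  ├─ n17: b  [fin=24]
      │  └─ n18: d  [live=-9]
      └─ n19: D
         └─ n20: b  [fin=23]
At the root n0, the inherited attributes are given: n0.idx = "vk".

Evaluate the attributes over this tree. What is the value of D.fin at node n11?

1. n0.idx = "vk"  [given at root]
2. n1.pre = 9  [terminal]
3. n2.idx = "kn"  ["kn"]
4. n3.key = "knn"  [S.idx ++ "n"]
5. n4.depth = "mn"  [terminal]
6. n5.fin = 20  [len(C.key) + 17]
7. n6.pre = 13  [terminal]
8. n7.pre = 17  [terminal]
9. n8.depth = "mu"  [terminal]
10. n5.key = "kmu"  ["k" ++ h.depth]
11. n3.acc = 9  [len(h.depth) + 7]
12. n3.lab = 18  [len(C.key) + 15]
13. n2.depth = false  [C.lab == C.acc]
14. n2.pre = false  [C.lab > 18]
15. n2.lab = 5  [C.lab - 13]
16. n9.key = "rvk"  ["r" ++ S₀.idx]
17. n10.key = "rvkv"  [C₀.key ++ "v"]
18. n11.cnt = false  [false]
19. n11.mk = 23  [len(C.key) + 19]
20. n11.fin = "mrvkv"  ["m" ++ C.key]
21. n12.pre = 27  [terminal]
22. n13.fin = 6  [terminal]
23. n11.live = "mrvkvx"  [D.fin ++ "x"]
24. n10.acc = 17  [len(C.key) + 13]
25. n10.lab = -1  [-1]
26. n14.key = "ux"  ["ux"]
27. n15.fin = 14  [14]
28. n16.live = 19  [terminal]
29. n17.fin = 24  [terminal]
30. n18.live = -9  [terminal]
31. n15.key = "ym"  ["ym"]
32. n19.cnt = true  [true]
33. n19.mk = -3  [len(B.key) - 5]
34. n19.fin = "pym"  ["p" ++ B.key]
35. n20.fin = 23  [terminal]
36. n19.live = "upym"  ["u" ++ D.fin]
37. n14.acc = -7  [-7]
38. n14.lab = -6  [len(B.key) - 8]
39. n9.acc = 16  [C₁.acc * -2 + 50]
40. n9.lab = -9  [-9]
41. n0.depth = false  [S₁.pre == true]
42. n0.pre = true  [C.lab > -10]
43. n0.lab = 3  [C.lab + e.pre + 3]

"mrvkv"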